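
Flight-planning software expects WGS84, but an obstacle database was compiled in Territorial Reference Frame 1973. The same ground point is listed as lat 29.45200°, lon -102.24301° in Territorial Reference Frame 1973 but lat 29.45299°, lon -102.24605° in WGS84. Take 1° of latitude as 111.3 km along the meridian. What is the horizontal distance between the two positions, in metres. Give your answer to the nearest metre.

315 m

Δφ = 29.45299° − 29.45200° = +0.00099°; Δλ = -102.24605° − -102.24301° = -0.00304°.
ΔN = Δφ × 111300 = 110.2 m; ΔE = Δλ × 111300 × cos(29.45200°) = -0.00304 × 111300 × 0.870768 = -294.6 m.
Distance = √(ΔE² + ΔN²) = √((-294.6)² + 110.2²) = 314.6 m.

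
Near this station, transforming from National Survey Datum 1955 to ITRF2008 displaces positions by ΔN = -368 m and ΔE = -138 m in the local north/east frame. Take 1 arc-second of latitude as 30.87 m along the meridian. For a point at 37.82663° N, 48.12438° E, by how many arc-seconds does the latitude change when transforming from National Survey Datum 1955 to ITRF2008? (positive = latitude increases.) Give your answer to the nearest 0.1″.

Δφ = -11.9″

1″ of latitude = 30.87 m, so Δφ = -368.0 / 30.87 = -11.921″.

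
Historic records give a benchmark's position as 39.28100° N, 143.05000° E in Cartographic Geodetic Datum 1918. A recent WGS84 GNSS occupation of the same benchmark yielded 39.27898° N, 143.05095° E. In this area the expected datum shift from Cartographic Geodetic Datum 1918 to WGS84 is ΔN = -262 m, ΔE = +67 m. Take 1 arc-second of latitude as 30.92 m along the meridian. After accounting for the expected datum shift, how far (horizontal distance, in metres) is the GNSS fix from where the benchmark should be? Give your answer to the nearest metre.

Observed coordinate differences: Δφ = -0.00202°, Δλ = +0.00095°.
Converting to metres (1° lat = 111312 m, cos φ = 0.774050): observed ΔN = -224.9 m, observed ΔE = 81.9 m.
Subtracting the expected shift leaves a residual of -224.9 − (-262) = 37.1 m north and 81.9 − (67) = 14.9 m east.
Residual distance = √(37.1² + 14.9²) = 40.0 m.

40 m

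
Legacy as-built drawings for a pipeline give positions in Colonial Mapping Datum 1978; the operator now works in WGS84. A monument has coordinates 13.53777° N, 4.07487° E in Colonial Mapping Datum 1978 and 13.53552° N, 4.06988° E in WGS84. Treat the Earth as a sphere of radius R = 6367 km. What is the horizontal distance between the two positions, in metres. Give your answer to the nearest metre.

594 m

Δφ = 13.53552° − 13.53777° = -0.00225°; Δλ = 4.06988° − 4.07487° = -0.00499°.
1° along a meridian = πR/180 = 111125 m.
ΔN = Δφ × 111125 = -250.0 m; ΔE = Δλ × 111125 × cos(13.53777°) = -0.00499 × 111125 × 0.972216 = -539.1 m.
Distance = √(ΔE² + ΔN²) = √((-539.1)² + (-250.0)²) = 594.3 m.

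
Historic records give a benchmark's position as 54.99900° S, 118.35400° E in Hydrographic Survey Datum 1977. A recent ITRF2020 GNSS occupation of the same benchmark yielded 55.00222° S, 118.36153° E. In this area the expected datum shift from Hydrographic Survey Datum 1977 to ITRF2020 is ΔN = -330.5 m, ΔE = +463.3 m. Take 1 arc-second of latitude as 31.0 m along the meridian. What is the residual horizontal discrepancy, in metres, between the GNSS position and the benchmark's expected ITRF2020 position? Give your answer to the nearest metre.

34 m

Observed coordinate differences: Δφ = -0.00322°, Δλ = +0.00753°.
Converting to metres (1° lat = 111600 m, cos φ = 0.573591): observed ΔN = -359.4 m, observed ΔE = 482.0 m.
Subtracting the expected shift leaves a residual of -359.4 − (-330.5) = -28.9 m north and 482.0 − (463.3) = 18.7 m east.
Residual distance = √((-28.9)² + 18.7²) = 34.4 m.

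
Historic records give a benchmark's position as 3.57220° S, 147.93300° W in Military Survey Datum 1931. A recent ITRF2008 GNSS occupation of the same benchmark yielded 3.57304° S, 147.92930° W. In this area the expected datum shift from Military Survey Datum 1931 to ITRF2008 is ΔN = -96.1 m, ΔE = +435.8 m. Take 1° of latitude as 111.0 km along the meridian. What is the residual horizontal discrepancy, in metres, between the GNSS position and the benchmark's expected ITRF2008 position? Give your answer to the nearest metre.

Observed coordinate differences: Δφ = -0.00084°, Δλ = +0.00370°.
Converting to metres (1° lat = 111000 m, cos φ = 0.998057): observed ΔN = -93.2 m, observed ΔE = 409.9 m.
Subtracting the expected shift leaves a residual of -93.2 − (-96.1) = 2.9 m north and 409.9 − (435.8) = -25.9 m east.
Residual distance = √(2.9² + (-25.9)²) = 26.1 m.

26 m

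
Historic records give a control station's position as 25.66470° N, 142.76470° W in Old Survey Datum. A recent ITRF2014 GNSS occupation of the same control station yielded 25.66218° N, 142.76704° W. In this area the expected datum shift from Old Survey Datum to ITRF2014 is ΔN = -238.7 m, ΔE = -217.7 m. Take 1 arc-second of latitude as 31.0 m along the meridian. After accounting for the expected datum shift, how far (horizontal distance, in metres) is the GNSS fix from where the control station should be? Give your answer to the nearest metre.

Observed coordinate differences: Δφ = -0.00252°, Δλ = -0.00234°.
Converting to metres (1° lat = 111600 m, cos φ = 0.901344): observed ΔN = -281.2 m, observed ΔE = -235.4 m.
Subtracting the expected shift leaves a residual of -281.2 − (-238.7) = -42.5 m north and -235.4 − (-217.7) = -17.7 m east.
Residual distance = √((-42.5)² + (-17.7)²) = 46.1 m.

46 m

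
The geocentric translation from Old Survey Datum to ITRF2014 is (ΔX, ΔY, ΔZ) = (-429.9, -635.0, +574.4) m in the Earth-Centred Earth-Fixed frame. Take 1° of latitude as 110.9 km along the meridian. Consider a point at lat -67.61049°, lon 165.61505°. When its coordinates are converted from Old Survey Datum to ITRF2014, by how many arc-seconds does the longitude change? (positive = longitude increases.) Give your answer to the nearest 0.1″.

sin φ = -0.924616, cos φ = 0.380901, sin λ = 0.248435, cos λ = -0.968648.
East component: ΔE = −sin λ·ΔX + cos λ·ΔY = −(0.248435)(-429.9) + (-0.968648)(-635.0) = 721.89 m.
1° of latitude spans 110900 m; at latitude φ, 1° of longitude spans that × cos φ = 42241.9 m, so Δλ = 721.89 / 42241.9 × 3600 = 61.522″.

Δλ = 61.5″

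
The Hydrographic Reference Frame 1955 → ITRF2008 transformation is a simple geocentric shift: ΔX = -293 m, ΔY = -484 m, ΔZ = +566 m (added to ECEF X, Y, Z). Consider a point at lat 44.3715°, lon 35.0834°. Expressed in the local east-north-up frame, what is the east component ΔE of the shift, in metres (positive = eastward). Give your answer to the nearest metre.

ΔE = -228 m

The local east axis at (φ, λ) is (−sin λ, cos λ, 0), so ΔE = −sin(35.0834°)·(-293) + cos(35.0834°)·(-484) = -227.66 m.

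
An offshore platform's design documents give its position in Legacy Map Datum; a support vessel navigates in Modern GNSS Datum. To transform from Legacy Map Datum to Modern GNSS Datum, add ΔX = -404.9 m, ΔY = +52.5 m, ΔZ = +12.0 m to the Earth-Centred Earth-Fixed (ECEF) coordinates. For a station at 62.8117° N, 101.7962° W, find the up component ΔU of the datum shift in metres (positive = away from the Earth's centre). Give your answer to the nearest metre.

ΔU = 25 m

At φ = 62.8117°, λ = -101.7962°: sin φ = 0.889510, cos φ = 0.456916, sin λ = -0.978881, cos λ = -0.204431.
ΔU = cos φ cos λ·ΔX + cos φ sin λ·ΔY + sin φ·ΔZ = (0.456916)(-0.204431)(-404.9) + (0.456916)(-0.978881)(52.5) + (0.889510)(12.0) = 25.01 m.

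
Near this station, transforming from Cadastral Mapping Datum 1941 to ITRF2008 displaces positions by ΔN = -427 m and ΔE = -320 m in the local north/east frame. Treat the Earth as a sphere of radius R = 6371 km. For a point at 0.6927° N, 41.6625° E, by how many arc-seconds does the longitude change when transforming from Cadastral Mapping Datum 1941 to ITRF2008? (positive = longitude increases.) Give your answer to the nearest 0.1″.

Δλ = -10.4″

At latitude 0.6927°, cos φ = 0.999927.
One radian of longitude at latitude φ spans R cos φ, so Δλ = ΔE / (R cos φ) = -320.0 / (6371000 × 0.999927) = -5.0231e-05 rad = -10.361″.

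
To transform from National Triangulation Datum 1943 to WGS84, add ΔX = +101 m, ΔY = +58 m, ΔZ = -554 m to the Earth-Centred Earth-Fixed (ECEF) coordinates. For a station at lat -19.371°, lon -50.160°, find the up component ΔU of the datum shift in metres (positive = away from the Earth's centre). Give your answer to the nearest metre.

At φ = -19.371°, λ = -50.160°: sin φ = -0.331684, cos φ = 0.943391, sin λ = -0.767836, cos λ = 0.640646.
ΔU = cos φ cos λ·ΔX + cos φ sin λ·ΔY + sin φ·ΔZ = (0.943391)(0.640646)(101) + (0.943391)(-0.767836)(58) + (-0.331684)(-554) = 202.78 m.

ΔU = 203 m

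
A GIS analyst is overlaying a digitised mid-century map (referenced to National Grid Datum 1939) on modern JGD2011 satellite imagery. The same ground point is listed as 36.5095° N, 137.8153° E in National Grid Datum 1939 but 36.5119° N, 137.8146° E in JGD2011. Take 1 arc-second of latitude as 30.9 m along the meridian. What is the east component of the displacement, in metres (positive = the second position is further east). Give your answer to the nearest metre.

ΔE = -63 m

Δφ = 36.5119° − 36.5095° = +0.0024°; Δλ = 137.8146° − 137.8153° = -0.0007°.
1° of latitude = 3600 × 30.90 = 111240 m.
ΔN = Δφ × 111240 = 267.0 m; ΔE = Δλ × 111240 × cos(36.5095°) = -0.0007 × 111240 × 0.803758 = -62.6 m.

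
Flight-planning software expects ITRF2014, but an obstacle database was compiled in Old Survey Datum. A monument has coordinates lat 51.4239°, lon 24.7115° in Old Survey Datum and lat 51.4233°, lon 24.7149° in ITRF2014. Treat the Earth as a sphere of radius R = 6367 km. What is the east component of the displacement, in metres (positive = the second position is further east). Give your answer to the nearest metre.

Δφ = 51.4233° − 51.4239° = -0.0006°; Δλ = 24.7149° − 24.7115° = +0.0034°.
1° along a meridian = πR/180 = 111125 m.
ΔN = Δφ × 111125 = -66.7 m; ΔE = Δλ × 111125 × cos(51.4239°) = +0.0034 × 111125 × 0.623554 = 235.6 m.

ΔE = 236 m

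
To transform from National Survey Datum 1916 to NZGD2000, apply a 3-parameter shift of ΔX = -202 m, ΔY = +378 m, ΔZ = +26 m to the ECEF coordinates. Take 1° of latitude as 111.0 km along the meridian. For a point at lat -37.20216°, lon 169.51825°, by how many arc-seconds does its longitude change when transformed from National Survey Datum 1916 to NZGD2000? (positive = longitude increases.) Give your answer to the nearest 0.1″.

sin φ = -0.604629, cos φ = 0.796507, sin λ = 0.181922, cos λ = -0.983313.
East component: ΔE = −sin λ·ΔX + cos λ·ΔY = −(0.181922)(-202) + (-0.983313)(378) = -334.94 m.
1° of latitude spans 111000 m; at latitude φ, 1° of longitude spans that × cos φ = 88412.3 m, so Δλ = -334.94 / 88412.3 × 3600 = -13.638″.

Δλ = -13.6″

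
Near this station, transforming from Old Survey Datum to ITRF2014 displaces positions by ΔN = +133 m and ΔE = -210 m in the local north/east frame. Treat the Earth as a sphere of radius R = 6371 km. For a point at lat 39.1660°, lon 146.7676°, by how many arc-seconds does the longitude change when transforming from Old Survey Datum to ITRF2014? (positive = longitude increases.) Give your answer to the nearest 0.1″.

At latitude 39.1660°, cos φ = 0.775319.
One radian of longitude at latitude φ spans R cos φ, so Δλ = ΔE / (R cos φ) = -210.0 / (6371000 × 0.775319) = -4.2514e-05 rad = -8.769″.

Δλ = -8.8″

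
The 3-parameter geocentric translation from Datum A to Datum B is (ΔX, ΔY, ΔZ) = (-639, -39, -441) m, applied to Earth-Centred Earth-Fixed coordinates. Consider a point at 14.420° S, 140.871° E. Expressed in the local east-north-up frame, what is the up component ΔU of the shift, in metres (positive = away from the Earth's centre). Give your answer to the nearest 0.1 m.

The local up (radial) axis is (cos φ cos λ, cos φ sin λ, sin φ), giving ΔU = 480.074 − 23.836 + 109.821 = 566.06 m.

ΔU = 566.1 m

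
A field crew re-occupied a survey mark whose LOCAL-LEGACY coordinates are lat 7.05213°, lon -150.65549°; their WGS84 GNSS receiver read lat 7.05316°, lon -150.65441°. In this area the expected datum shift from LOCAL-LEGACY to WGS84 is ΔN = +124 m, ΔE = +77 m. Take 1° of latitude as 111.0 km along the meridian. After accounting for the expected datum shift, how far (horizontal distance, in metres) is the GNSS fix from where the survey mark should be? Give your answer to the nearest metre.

Observed coordinate differences: Δφ = +0.00103°, Δλ = +0.00108°.
Converting to metres (1° lat = 111000 m, cos φ = 0.992435): observed ΔN = 114.3 m, observed ΔE = 119.0 m.
Subtracting the expected shift leaves a residual of 114.3 − (124) = -9.7 m north and 119.0 − (77) = 42.0 m east.
Residual distance = √((-9.7)² + 42.0²) = 43.1 m.

43 m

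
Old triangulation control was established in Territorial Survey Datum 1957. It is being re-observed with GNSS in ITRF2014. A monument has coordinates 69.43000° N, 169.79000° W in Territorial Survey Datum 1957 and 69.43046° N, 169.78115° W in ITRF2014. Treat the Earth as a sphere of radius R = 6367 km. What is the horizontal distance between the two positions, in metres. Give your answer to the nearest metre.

349 m

Δφ = 69.43046° − 69.43000° = +0.00046°; Δλ = -169.78115° − -169.79000° = +0.00885°.
1° along a meridian = πR/180 = 111125 m.
ΔN = Δφ × 111125 = 51.1 m; ΔE = Δλ × 111125 × cos(69.43000°) = +0.00885 × 111125 × 0.351351 = 345.5 m.
Distance = √(ΔE² + ΔN²) = √(345.5² + 51.1²) = 349.3 m.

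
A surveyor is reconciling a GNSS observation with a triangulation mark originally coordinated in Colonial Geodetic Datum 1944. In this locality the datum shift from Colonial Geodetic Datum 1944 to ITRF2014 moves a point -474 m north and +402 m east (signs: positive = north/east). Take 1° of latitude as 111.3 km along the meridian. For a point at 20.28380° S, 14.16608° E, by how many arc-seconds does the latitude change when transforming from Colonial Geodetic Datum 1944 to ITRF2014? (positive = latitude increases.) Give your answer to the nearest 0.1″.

1° of latitude = 111.3 km, so Δφ = -474.0 / 111300 = -0.0042588° = -15.332″.

Δφ = -15.3″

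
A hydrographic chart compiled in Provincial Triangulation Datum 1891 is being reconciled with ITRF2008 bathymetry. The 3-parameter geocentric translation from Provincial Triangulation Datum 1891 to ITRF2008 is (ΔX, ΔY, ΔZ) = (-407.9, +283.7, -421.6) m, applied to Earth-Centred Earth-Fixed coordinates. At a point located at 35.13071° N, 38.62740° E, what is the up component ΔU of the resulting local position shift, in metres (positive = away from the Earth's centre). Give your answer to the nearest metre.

At φ = 35.13071°, λ = 38.62740°: sin φ = 0.575444, cos φ = 0.817841, sin λ = 0.624253, cos λ = 0.781222.
ΔU = cos φ cos λ·ΔX + cos φ sin λ·ΔY + sin φ·ΔZ = (0.817841)(0.781222)(-407.9) + (0.817841)(0.624253)(283.7) + (0.575444)(-421.6) = -358.38 m.

ΔU = -358 m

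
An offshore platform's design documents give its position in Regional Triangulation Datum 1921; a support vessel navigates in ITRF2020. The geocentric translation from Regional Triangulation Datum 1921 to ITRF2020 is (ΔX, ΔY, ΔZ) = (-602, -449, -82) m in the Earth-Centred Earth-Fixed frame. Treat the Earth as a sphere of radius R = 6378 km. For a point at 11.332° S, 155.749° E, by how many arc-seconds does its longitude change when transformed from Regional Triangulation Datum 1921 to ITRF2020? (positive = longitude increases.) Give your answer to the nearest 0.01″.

Δλ = 21.66″

sin φ = -0.196494, cos φ = 0.980505, sin λ = 0.410735, cos λ = -0.911755.
East component: ΔE = −sin λ·ΔX + cos λ·ΔY = −(0.410735)(-602) + (-0.911755)(-449) = 656.64 m.
1° of latitude spans πR/180 = 111317 m; at latitude φ, 1° of longitude spans that × cos φ = 109147.0 m, so Δλ = 656.64 / 109147.0 × 3600 = 21.658″.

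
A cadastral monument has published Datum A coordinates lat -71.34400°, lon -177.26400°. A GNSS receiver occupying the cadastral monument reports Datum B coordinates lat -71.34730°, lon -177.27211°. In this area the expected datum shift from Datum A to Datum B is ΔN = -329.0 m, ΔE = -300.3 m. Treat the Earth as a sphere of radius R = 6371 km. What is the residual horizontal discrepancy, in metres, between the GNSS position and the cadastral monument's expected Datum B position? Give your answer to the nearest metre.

40 m

Observed coordinate differences: Δφ = -0.00330°, Δλ = -0.00811°.
Converting to metres (1° lat = 111195 m, cos φ = 0.319885): observed ΔN = -366.9 m, observed ΔE = -288.5 m.
Subtracting the expected shift leaves a residual of -366.9 − (-329.0) = -37.9 m north and -288.5 − (-300.3) = 11.8 m east.
Residual distance = √((-37.9)² + 11.8²) = 39.7 m.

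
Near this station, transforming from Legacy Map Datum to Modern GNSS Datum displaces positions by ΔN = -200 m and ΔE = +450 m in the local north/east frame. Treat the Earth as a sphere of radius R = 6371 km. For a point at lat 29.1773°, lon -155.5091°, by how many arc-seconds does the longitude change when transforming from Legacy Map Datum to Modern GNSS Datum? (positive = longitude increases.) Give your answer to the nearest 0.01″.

Δλ = 16.69″

At latitude 29.1773°, cos φ = 0.873115.
One radian of longitude at latitude φ spans R cos φ, so Δλ = ΔE / (R cos φ) = 450.0 / (6371000 × 0.873115) = 8.0897e-05 rad = 16.686″.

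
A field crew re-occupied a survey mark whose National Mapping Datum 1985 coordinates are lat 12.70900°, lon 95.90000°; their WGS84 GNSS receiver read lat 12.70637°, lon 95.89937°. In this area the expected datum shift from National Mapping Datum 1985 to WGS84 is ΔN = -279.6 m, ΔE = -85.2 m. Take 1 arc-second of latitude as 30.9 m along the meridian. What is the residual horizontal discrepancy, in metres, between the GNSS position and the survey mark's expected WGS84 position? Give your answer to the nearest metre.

21 m

Observed coordinate differences: Δφ = -0.00263°, Δλ = -0.00063°.
Converting to metres (1° lat = 111240 m, cos φ = 0.975500): observed ΔN = -292.6 m, observed ΔE = -68.4 m.
Subtracting the expected shift leaves a residual of -292.6 − (-279.6) = -13.0 m north and -68.4 − (-85.2) = 16.8 m east.
Residual distance = √((-13.0)² + 16.8²) = 21.2 m.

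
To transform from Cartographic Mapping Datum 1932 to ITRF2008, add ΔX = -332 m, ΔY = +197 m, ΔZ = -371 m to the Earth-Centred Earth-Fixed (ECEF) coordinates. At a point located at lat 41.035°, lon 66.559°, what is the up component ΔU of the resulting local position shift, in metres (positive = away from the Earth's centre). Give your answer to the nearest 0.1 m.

The local up (radial) axis is (cos φ cos λ, cos φ sin λ, sin φ), giving ΔU = -99.622 + 136.335 − 243.569 = -206.86 m.

ΔU = -206.9 m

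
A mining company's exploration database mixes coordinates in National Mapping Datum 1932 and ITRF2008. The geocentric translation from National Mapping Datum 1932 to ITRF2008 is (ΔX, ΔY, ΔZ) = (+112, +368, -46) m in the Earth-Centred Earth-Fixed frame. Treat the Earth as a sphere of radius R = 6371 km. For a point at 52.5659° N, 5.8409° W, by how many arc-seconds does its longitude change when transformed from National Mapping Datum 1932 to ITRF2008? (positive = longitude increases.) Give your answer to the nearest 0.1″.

sin φ = 0.794053, cos φ = 0.607849, sin λ = -0.101766, cos λ = 0.994808.
East component: ΔE = −sin λ·ΔX + cos λ·ΔY = −(-0.101766)(112) + (0.994808)(368) = 377.49 m.
1° of latitude spans πR/180 = 111195 m; at latitude φ, 1° of longitude spans that × cos φ = 67589.7 m, so Δλ = 377.49 / 67589.7 × 3600 = 20.106″.

Δλ = 20.1″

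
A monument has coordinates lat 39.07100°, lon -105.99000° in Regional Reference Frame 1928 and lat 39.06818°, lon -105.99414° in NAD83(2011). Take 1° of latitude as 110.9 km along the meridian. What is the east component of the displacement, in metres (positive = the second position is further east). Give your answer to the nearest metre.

ΔE = -356 m

Δφ = 39.06818° − 39.07100° = -0.00282°; Δλ = -105.99414° − -105.99000° = -0.00414°.
ΔN = Δφ × 110900 = -312.7 m; ΔE = Δλ × 110900 × cos(39.07100°) = -0.00414 × 110900 × 0.776366 = -356.4 m.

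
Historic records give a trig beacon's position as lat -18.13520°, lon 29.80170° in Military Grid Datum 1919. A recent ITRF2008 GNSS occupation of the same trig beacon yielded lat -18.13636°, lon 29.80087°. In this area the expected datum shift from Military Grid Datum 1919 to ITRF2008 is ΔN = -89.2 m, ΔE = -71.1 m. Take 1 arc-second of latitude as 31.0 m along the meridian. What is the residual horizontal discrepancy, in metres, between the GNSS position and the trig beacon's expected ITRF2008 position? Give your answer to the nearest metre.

Observed coordinate differences: Δφ = -0.00116°, Δλ = -0.00083°.
Converting to metres (1° lat = 111600 m, cos φ = 0.950325): observed ΔN = -129.5 m, observed ΔE = -88.0 m.
Subtracting the expected shift leaves a residual of -129.5 − (-89.2) = -40.3 m north and -88.0 − (-71.1) = -16.9 m east.
Residual distance = √((-40.3)² + (-16.9)²) = 43.7 m.

44 m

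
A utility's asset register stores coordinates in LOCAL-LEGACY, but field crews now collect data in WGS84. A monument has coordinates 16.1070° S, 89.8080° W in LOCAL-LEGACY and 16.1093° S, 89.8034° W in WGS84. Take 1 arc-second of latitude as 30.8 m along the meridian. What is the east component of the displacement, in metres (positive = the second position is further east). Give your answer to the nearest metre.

Δφ = -16.1093° − -16.1070° = -0.0023°; Δλ = -89.8034° − -89.8080° = +0.0046°.
1° of latitude = 3600 × 30.80 = 110880 m.
ΔN = Δφ × 110880 = -255.0 m; ΔE = Δλ × 110880 × cos(-16.1070°) = +0.0046 × 110880 × 0.960745 = 490.0 m.

ΔE = 490 m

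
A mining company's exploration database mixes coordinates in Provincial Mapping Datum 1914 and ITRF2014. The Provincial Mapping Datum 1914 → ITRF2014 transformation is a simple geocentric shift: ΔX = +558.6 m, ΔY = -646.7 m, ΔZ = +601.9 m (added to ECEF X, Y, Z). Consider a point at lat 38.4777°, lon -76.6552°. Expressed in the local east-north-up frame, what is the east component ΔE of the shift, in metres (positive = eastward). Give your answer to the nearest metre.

ΔE = 394 m

At φ = 38.4777°, λ = -76.6552°: sin φ = 0.622210, cos φ = 0.782850, sin λ = -0.972999, cos λ = 0.230811.
ΔE = −sin λ·ΔX + cos λ·ΔY = −(-0.972999)·(558.6) + (0.230811)·(-646.7) = 394.25 m.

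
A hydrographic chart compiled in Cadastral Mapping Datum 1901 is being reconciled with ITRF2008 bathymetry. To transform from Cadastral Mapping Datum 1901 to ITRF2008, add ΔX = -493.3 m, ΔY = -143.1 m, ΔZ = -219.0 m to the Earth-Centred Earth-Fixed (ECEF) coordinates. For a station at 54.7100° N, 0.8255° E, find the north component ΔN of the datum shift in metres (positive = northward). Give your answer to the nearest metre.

ΔN = 278 m

At φ = 54.7100°, λ = 0.8255°: sin φ = 0.816238, cos φ = 0.577715, sin λ = 0.014407, cos λ = 0.999896.
ΔN = −sin φ cos λ·ΔX − sin φ sin λ·ΔY + cos φ·ΔZ = −(0.816238)(0.999896)(-493.3) − (0.816238)(0.014407)(-143.1) + (0.577715)(-219.0) = 277.77 m.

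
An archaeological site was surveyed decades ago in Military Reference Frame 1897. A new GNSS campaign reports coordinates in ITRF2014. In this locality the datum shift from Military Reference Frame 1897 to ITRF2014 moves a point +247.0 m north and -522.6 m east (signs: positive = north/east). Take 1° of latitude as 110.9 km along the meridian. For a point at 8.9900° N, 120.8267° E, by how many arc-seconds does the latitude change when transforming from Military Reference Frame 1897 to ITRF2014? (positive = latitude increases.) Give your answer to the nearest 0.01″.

1° of latitude = 110.9 km, so Δφ = 247.0 / 110900 = 0.0022272° = 8.018″.

Δφ = 8.02″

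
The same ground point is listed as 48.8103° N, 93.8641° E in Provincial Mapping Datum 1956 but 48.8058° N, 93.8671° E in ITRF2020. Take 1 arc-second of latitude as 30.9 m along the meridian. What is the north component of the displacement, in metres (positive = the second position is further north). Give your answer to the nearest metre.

ΔN = -501 m

Δφ = 48.8058° − 48.8103° = -0.0045°; Δλ = 93.8671° − 93.8641° = +0.0030°.
1° of latitude = 3600 × 30.90 = 111240 m.
ΔN = Δφ × 111240 = -500.6 m; ΔE = Δλ × 111240 × cos(48.8103°) = +0.0030 × 111240 × 0.658554 = 219.8 m.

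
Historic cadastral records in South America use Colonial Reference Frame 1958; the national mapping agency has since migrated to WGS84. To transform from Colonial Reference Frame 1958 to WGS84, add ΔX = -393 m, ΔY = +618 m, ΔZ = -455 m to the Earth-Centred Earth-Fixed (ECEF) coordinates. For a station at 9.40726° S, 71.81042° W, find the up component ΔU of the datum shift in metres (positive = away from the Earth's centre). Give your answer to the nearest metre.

ΔU = -626 m

The local up (radial) axis is (cos φ cos λ, cos φ sin λ, sin φ), giving ΔU = -121.030 − 579.222 + 74.370 = -625.88 m.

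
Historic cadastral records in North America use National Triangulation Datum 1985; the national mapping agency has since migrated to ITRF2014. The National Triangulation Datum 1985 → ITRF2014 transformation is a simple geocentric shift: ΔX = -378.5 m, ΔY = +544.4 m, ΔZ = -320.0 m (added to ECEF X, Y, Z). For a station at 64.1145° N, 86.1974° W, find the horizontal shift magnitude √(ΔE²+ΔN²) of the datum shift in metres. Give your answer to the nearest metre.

At φ = 64.1145°, λ = -86.1974°: sin φ = 0.899668, cos φ = 0.436574, sin λ = -0.997798, cos λ = 0.066319.
ΔE = −sin λ·ΔX + cos λ·ΔY = −(-0.997798)·(-378.5) + (0.066319)·(544.4) = -341.56 m.
ΔN = −sin φ cos λ·ΔX − sin φ sin λ·ΔY + cos φ·ΔZ = −(0.899668)(0.066319)(-378.5) − (0.899668)(-0.997798)(544.4) + (0.436574)(-320.0) = 371.58 m.
Horizontal magnitude = √(ΔE² + ΔN²) = √((-341.56)² + 371.58²) = 504.71 m.

505 m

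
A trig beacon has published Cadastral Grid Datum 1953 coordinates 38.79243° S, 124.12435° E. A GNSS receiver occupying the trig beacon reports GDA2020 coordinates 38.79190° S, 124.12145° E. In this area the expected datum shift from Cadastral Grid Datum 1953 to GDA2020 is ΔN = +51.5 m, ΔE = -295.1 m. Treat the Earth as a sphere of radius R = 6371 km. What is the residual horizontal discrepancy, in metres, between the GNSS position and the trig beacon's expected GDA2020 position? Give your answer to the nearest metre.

Observed coordinate differences: Δφ = +0.00053°, Δλ = -0.00290°.
Converting to metres (1° lat = 111195 m, cos φ = 0.779421): observed ΔN = 58.9 m, observed ΔE = -251.3 m.
Subtracting the expected shift leaves a residual of 58.9 − (51.5) = 7.4 m north and -251.3 − (-295.1) = 43.8 m east.
Residual distance = √(7.4² + 43.8²) = 44.4 m.

44 m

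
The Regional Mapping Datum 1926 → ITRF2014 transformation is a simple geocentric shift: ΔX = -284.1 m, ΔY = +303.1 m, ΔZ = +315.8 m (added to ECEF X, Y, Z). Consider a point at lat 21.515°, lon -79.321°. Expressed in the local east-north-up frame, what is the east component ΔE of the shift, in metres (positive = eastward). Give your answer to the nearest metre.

At φ = 21.515°, λ = -79.321°: sin φ = 0.366745, cos φ = 0.930322, sin λ = -0.982681, cos λ = 0.185306.
ΔE = −sin λ·ΔX + cos λ·ΔY = −(-0.982681)·(-284.1) + (0.185306)·(303.1) = -223.01 m.

ΔE = -223 m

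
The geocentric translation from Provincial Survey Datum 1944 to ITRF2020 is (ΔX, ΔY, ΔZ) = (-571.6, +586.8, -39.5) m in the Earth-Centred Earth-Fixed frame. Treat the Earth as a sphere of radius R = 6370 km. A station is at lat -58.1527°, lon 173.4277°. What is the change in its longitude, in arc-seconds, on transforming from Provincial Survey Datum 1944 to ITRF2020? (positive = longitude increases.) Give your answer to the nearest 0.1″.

Δλ = -31.8″

sin φ = -0.849457, cos φ = 0.527657, sin λ = 0.114457, cos λ = -0.993428.
East component: ΔE = −sin λ·ΔX + cos λ·ΔY = −(0.114457)(-571.6) + (-0.993428)(586.8) = -517.52 m.
1° of latitude spans πR/180 = 111177 m; at latitude φ, 1° of longitude spans that × cos φ = 58663.6 m, so Δλ = -517.52 / 58663.6 × 3600 = -31.759″.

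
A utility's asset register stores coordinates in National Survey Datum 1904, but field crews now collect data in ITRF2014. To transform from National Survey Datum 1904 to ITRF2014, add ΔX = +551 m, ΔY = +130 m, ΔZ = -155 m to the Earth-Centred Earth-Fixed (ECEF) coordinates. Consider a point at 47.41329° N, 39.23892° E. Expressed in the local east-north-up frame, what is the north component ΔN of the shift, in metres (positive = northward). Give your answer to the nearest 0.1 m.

The local north axis is (−sin φ cos λ, −sin φ sin λ, cos φ), giving ΔN = -314.202 − 60.544 − 104.889 = -479.64 m.

ΔN = -479.6 m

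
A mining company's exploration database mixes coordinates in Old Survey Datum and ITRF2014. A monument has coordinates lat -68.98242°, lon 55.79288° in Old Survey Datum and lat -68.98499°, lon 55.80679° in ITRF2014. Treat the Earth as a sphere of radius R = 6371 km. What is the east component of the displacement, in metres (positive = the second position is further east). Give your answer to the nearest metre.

Δφ = -68.98499° − -68.98242° = -0.00257°; Δλ = 55.80679° − 55.79288° = +0.01391°.
1° along a meridian = πR/180 = 111195 m.
ΔN = Δφ × 111195 = -285.8 m; ΔE = Δλ × 111195 × cos(-68.98242°) = +0.01391 × 111195 × 0.358654 = 554.7 m.

ΔE = 555 m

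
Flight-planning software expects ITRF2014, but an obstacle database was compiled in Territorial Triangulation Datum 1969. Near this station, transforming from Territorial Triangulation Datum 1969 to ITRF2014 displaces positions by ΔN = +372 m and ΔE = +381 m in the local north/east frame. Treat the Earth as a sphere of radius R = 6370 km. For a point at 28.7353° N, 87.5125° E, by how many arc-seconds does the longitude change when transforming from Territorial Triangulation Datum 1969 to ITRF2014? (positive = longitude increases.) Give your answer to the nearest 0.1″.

Δλ = 14.1″

At latitude 28.7353°, cos φ = 0.876850.
One radian of longitude at latitude φ spans R cos φ, so Δλ = ΔE / (R cos φ) = 381.0 / (6370000 × 0.876850) = 6.8212e-05 rad = 14.070″.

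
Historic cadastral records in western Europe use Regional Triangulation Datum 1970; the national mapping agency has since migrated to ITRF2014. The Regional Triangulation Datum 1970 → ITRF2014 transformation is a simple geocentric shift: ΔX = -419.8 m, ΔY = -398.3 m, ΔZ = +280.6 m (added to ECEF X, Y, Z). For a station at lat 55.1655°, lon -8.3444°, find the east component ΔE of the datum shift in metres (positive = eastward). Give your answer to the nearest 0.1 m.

ΔE = -455.0 m

The local east axis at (φ, λ) is (−sin λ, cos λ, 0), so ΔE = −sin(-8.3444°)·(-419.8) + cos(-8.3444°)·(-398.3) = -455.01 m.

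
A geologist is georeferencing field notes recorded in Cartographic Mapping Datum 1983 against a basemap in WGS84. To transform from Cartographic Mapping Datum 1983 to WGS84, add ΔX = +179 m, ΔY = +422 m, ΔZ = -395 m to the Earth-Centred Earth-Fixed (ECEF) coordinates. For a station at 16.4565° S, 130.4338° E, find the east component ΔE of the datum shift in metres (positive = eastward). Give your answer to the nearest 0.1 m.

The local east axis at (φ, λ) is (−sin λ, cos λ, 0), so ΔE = −sin(130.4338°)·179 + cos(130.4338°)·422 = -409.94 m.

ΔE = -409.9 m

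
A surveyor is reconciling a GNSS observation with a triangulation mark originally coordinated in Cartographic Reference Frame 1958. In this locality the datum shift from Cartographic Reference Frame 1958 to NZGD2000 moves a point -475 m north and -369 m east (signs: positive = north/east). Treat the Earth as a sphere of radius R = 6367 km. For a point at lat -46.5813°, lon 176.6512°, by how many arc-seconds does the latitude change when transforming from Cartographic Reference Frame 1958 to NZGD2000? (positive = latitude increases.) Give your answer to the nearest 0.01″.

On a sphere of radius R, 1 rad of latitude = R, so Δφ = ΔN / R = -475.0 / 6367000 = -7.4603e-05 rad = -15.388″.

Δφ = -15.39″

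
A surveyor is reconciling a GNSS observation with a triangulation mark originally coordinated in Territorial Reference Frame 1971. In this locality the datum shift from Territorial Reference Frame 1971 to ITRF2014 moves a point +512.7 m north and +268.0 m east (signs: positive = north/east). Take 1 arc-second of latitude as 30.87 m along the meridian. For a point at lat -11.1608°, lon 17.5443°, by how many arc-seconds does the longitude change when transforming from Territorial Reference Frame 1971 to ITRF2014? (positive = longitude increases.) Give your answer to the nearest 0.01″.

Δλ = 8.85″

At latitude -11.1608°, cos φ = 0.981088.
1″ of longitude at this latitude = 30.87 × cos φ = 30.2862 m, so Δλ = 268.0 / 30.2862 = 8.849″.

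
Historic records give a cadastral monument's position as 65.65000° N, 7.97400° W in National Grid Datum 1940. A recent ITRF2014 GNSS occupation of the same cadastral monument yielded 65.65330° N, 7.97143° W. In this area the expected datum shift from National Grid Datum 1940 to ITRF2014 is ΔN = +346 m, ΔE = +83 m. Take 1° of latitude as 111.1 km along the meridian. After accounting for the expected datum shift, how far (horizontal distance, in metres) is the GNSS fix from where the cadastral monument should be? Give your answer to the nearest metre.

40 m

Observed coordinate differences: Δφ = +0.00330°, Δλ = +0.00257°.
Converting to metres (1° lat = 111100 m, cos φ = 0.412310): observed ΔN = 366.6 m, observed ΔE = 117.7 m.
Subtracting the expected shift leaves a residual of 366.6 − (346) = 20.6 m north and 117.7 − (83) = 34.7 m east.
Residual distance = √(20.6² + 34.7²) = 40.4 m.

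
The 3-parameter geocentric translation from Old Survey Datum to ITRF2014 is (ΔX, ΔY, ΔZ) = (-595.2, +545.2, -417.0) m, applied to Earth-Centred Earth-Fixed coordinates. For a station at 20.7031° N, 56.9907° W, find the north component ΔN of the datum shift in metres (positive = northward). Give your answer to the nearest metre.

ΔN = -114 m

At φ = 20.7031°, λ = -56.9907°: sin φ = 0.353525, cos φ = 0.935425, sin λ = -0.838582, cos λ = 0.544775.
ΔN = −sin φ cos λ·ΔX − sin φ sin λ·ΔY + cos φ·ΔZ = −(0.353525)(0.544775)(-595.2) − (0.353525)(-0.838582)(545.2) + (0.935425)(-417.0) = -113.81 m.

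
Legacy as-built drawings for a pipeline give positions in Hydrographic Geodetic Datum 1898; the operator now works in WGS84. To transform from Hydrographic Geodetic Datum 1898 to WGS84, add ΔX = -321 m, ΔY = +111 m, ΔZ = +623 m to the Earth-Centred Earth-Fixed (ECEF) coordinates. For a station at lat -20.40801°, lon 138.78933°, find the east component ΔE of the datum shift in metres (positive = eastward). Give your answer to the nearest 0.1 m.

At φ = -20.40801°, λ = 138.78933°: sin φ = -0.348703, cos φ = 0.937233, sin λ = 0.658830, cos λ = -0.752292.
ΔE = −sin λ·ΔX + cos λ·ΔY = −(0.658830)·(-321) + (-0.752292)·(111) = 127.98 m.

ΔE = 128.0 m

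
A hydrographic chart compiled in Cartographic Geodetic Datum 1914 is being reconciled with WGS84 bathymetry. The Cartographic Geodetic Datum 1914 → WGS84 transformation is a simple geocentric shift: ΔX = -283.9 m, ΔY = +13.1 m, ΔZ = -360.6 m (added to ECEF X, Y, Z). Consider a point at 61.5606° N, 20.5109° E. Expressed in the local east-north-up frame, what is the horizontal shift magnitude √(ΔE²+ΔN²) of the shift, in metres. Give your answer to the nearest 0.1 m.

125.9 m

At φ = 61.5606°, λ = 20.5109°: sin φ = 0.879321, cos φ = 0.476229, sin λ = 0.350386, cos λ = 0.936606.
ΔE = −sin λ·ΔX + cos λ·ΔY = −(0.350386)·(-283.9) + (0.936606)·(13.1) = 111.74 m.
ΔN = −sin φ cos λ·ΔX − sin φ sin λ·ΔY + cos φ·ΔZ = −(0.879321)(0.936606)(-283.9) − (0.879321)(0.350386)(13.1) + (0.476229)(-360.6) = 58.05 m.
Horizontal magnitude = √(ΔE² + ΔN²) = √(111.74² + 58.05²) = 125.92 m.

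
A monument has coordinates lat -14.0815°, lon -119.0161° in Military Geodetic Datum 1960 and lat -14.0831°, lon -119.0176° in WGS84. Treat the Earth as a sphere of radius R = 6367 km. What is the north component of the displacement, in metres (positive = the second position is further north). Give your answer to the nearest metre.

ΔN = -178 m

Δφ = -14.0831° − -14.0815° = -0.0016°; Δλ = -119.0176° − -119.0161° = -0.0015°.
1° along a meridian = πR/180 = 111125 m.
ΔN = Δφ × 111125 = -177.8 m; ΔE = Δλ × 111125 × cos(-14.0815°) = -0.0015 × 111125 × 0.969951 = -161.7 m.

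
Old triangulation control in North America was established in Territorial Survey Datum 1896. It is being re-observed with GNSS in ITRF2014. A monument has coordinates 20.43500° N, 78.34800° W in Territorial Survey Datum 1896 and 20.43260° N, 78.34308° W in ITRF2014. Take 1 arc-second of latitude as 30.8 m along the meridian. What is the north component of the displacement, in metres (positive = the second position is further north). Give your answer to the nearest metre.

Δφ = 20.43260° − 20.43500° = -0.00240°; Δλ = -78.34308° − -78.34800° = +0.00492°.
1° of latitude = 3600 × 30.80 = 110880 m.
ΔN = Δφ × 110880 = -266.1 m; ΔE = Δλ × 110880 × cos(20.43500°) = +0.00492 × 110880 × 0.937069 = 511.2 m.

ΔN = -266 m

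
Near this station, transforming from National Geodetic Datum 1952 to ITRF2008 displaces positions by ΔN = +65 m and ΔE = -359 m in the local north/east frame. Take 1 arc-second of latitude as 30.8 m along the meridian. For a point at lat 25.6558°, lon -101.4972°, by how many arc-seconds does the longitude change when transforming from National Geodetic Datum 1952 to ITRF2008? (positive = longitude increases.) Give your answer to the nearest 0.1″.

At latitude 25.6558°, cos φ = 0.901411.
1″ of longitude at this latitude = 30.80 × cos φ = 27.7635 m, so Δλ = -359.0 / 27.7635 = -12.931″.

Δλ = -12.9″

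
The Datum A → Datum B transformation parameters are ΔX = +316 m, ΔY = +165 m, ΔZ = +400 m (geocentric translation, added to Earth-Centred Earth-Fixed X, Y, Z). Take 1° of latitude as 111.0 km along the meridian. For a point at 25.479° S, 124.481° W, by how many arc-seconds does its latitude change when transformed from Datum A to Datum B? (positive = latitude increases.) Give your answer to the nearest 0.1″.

sin φ = -0.430180, cos φ = 0.902743, sin λ = -0.824314, cos λ = -0.566133.
North component: ΔN = −sin φ cos λ·ΔX − sin φ sin λ·ΔY + cos φ·ΔZ = −(-0.430180)(-0.566133)(316) − (-0.430180)(-0.824314)(165) + (0.902743)(400) = 225.63 m.
1° of latitude spans 111000 m, so Δφ = 225.63 / 111000 × 3600 = 7.318″.

Δφ = 7.3″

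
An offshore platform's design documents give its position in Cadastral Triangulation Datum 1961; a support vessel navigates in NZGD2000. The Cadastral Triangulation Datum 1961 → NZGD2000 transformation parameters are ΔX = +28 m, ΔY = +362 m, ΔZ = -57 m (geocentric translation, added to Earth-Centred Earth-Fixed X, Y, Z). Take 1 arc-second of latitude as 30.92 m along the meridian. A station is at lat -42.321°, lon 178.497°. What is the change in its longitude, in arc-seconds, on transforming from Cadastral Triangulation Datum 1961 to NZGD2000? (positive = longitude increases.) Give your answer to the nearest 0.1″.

sin φ = -0.673284, cos φ = 0.739384, sin λ = 0.026229, cos λ = -0.999656.
East component: ΔE = −sin λ·ΔX + cos λ·ΔY = −(0.026229)(28) + (-0.999656)(362) = -362.61 m.
1° of latitude spans 3600 × 30.92 = 111312 m; at latitude φ, 1° of longitude spans that × cos φ = 82302.4 m, so Δλ = -362.61 / 82302.4 × 3600 = -15.861″.

Δλ = -15.9″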